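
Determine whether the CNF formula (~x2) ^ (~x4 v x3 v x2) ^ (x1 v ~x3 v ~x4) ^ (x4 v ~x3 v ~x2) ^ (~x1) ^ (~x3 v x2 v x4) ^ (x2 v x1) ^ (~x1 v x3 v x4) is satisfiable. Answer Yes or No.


Check all 16 possible truth assignments.
Number of satisfying assignments found: 0.
The formula is unsatisfiable.

No


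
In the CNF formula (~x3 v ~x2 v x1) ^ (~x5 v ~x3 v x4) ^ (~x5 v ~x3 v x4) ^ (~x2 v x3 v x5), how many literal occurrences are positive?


Scan each clause for unnegated literals.
Clause 1: 1 positive; Clause 2: 1 positive; Clause 3: 1 positive; Clause 4: 2 positive.
Total positive literal occurrences = 5.

5


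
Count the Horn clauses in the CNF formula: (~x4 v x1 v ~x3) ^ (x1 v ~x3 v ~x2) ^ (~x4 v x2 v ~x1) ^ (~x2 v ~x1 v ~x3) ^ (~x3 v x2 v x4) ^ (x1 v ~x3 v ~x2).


A Horn clause has at most one positive literal.
Clause 1: 1 positive lit(s) -> Horn
Clause 2: 1 positive lit(s) -> Horn
Clause 3: 1 positive lit(s) -> Horn
Clause 4: 0 positive lit(s) -> Horn
Clause 5: 2 positive lit(s) -> not Horn
Clause 6: 1 positive lit(s) -> Horn
Total Horn clauses = 5.

5


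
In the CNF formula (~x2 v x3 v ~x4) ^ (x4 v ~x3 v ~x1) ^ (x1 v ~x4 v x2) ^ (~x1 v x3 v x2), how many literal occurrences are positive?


Scan each clause for unnegated literals.
Clause 1: 1 positive; Clause 2: 1 positive; Clause 3: 2 positive; Clause 4: 2 positive.
Total positive literal occurrences = 6.

6


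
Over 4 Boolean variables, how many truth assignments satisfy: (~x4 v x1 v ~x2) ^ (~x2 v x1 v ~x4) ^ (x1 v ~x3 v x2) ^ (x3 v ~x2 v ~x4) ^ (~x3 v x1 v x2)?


Enumerate all 16 truth assignments over 4 variables.
Test each against every clause.
Satisfying assignments found: 11.

11


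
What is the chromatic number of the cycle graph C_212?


A cycle on an even number of vertices is bipartite: alternate two colors around the cycle.
Since 212 is even, two colors suffice, and at least two are needed because the graph has edges.
Chromatic number = 2.

2


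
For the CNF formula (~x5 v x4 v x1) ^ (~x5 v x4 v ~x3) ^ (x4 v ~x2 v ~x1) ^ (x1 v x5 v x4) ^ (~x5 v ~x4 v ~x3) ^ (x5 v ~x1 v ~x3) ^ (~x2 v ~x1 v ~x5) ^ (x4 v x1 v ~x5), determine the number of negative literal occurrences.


Scan each clause for negated literals.
Clause 1: 1 negative; Clause 2: 2 negative; Clause 3: 2 negative; Clause 4: 0 negative; Clause 5: 3 negative; Clause 6: 2 negative; Clause 7: 3 negative; Clause 8: 1 negative.
Total negative literal occurrences = 14.

14


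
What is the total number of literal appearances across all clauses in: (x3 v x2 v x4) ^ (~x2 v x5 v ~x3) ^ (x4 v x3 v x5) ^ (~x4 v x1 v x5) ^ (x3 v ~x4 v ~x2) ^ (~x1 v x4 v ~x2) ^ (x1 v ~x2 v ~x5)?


Clause lengths: 3, 3, 3, 3, 3, 3, 3.
Sum = 3 + 3 + 3 + 3 + 3 + 3 + 3 = 21.

21


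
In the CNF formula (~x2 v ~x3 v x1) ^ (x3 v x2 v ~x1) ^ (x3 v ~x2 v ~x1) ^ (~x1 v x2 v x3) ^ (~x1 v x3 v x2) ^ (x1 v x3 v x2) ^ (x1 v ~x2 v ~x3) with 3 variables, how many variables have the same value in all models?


Find all satisfying assignments: 4 model(s).
Check which variables have the same value in every model.
No variable is fixed across all models.
Backbone size = 0.

0


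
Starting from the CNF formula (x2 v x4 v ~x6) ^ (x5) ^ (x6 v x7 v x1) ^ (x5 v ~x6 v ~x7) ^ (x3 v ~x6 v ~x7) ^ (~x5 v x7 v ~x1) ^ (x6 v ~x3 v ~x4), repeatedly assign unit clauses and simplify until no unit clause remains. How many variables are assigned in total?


Unit propagation repeatedly assigns the literal in any unit clause, then simplifies.
Assignments in order: x5 = T.
No further unit clauses remain.
Total variables assigned = 1.

1


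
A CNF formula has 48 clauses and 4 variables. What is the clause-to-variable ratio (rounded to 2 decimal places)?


Clause-to-variable ratio = clauses / variables.
48 / 4 = 12.0.

12.0


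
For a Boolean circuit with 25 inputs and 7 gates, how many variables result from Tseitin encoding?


The Tseitin transformation introduces one auxiliary variable per gate.
Total variables = inputs + gates = 25 + 7 = 32.

32


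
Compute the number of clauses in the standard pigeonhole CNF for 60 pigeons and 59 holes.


The PHP encoding has two parts:
1) At-least-one-hole clauses: 60 (one per pigeon, each with 59 literals).
2) At-most-one-pigeon-per-hole clauses: 59 holes * C(60,2) = 59 * 1770 = 104430.
Total clauses = 60 + 104430 = 104490.

104490


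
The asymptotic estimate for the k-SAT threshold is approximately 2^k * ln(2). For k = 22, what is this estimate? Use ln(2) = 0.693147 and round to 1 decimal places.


Using the asymptotic formula: threshold ~ 2^k * ln(2).
2^22 = 4194304.
4194304 * 0.693147 = 2907269.2.

2907269.2


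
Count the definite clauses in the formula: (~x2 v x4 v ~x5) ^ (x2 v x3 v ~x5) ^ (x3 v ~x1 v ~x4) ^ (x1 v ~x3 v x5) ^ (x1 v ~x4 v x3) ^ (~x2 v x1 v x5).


A definite clause has exactly one positive literal.
Clause 1: 1 positive -> definite
Clause 2: 2 positive -> not definite
Clause 3: 1 positive -> definite
Clause 4: 2 positive -> not definite
Clause 5: 2 positive -> not definite
Clause 6: 2 positive -> not definite
Definite clause count = 2.

2


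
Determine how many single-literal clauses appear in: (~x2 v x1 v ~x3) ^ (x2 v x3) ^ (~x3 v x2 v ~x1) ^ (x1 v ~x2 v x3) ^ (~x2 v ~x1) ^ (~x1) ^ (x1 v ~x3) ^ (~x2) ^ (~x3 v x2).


A unit clause contains exactly one literal.
Unit clauses found: (~x1), (~x2).
Count = 2.

2


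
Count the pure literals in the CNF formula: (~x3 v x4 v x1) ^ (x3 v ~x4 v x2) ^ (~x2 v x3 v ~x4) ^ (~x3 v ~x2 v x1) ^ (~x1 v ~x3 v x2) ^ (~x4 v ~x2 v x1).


A pure literal appears in only one polarity across all clauses.
No pure literals found.
Count = 0.

0


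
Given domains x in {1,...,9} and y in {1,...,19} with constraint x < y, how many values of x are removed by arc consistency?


For the constraint x < y, x needs a supporting value in y's domain.
x can be at most 18 (one less than y's maximum).
Valid x values from domain: 9 out of 9.
Pruned = 9 - 9 = 0.

0


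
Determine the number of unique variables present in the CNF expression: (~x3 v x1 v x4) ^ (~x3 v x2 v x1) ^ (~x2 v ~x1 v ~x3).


Identify each distinct variable in the formula.
Variables found: x1, x2, x3, x4.
Total distinct variables = 4.

4


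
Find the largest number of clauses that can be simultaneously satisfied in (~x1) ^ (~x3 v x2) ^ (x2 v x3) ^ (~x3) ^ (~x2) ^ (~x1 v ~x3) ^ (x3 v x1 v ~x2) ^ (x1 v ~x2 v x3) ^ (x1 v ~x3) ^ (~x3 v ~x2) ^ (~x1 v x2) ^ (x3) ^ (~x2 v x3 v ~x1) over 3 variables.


Enumerate all 8 truth assignments.
For each, count how many of the 13 clauses are satisfied.
The formula is not fully satisfiable, so the maximum is below 13.
Maximum simultaneously satisfiable clauses = 11.

11


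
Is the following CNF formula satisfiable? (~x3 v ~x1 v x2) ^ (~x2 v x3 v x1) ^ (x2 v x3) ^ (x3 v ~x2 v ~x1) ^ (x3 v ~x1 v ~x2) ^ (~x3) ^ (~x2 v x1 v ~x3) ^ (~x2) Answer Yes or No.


Check all 8 possible truth assignments.
Number of satisfying assignments found: 0.
The formula is unsatisfiable.

No


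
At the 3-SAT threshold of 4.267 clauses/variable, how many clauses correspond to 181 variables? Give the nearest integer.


The 3-SAT phase transition occurs at approximately 4.267 clauses per variable.
m = 4.267 * 181 = 772.327.
Rounded to nearest integer: 772.

772


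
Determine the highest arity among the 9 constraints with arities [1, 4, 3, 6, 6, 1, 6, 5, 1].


The arities are: 1, 4, 3, 6, 6, 1, 6, 5, 1.
Scan for the maximum value.
Maximum arity = 6.

6


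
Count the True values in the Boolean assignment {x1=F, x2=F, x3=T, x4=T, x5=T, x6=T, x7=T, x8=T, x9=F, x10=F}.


The weight is the number of variables assigned True.
True variables: x3, x4, x5, x6, x7, x8.
Weight = 6.

6


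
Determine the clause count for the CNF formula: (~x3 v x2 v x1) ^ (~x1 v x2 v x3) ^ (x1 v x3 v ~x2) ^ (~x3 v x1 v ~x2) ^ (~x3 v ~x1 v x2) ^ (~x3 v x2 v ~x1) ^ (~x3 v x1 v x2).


Each group enclosed in parentheses joined by ^ is one clause.
Counting the conjuncts: 7 clauses.

7


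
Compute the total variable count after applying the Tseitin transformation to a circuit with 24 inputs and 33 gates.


The Tseitin transformation introduces one auxiliary variable per gate.
Total variables = inputs + gates = 24 + 33 = 57.

57


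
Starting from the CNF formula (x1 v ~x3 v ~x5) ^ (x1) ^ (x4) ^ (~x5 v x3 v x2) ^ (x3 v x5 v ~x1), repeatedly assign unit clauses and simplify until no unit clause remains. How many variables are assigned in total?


Unit propagation repeatedly assigns the literal in any unit clause, then simplifies.
Assignments in order: x1 = T, x4 = T.
No further unit clauses remain.
Total variables assigned = 2.

2


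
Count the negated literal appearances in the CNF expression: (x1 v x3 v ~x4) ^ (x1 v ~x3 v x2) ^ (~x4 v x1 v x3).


Scan each clause for negated literals.
Clause 1: 1 negative; Clause 2: 1 negative; Clause 3: 1 negative.
Total negative literal occurrences = 3.

3


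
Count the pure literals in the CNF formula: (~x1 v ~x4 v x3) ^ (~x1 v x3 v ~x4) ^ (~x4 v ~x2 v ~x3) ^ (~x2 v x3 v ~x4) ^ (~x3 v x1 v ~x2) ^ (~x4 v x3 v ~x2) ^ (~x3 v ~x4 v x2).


A pure literal appears in only one polarity across all clauses.
Pure literals: x4 (negative only).
Count = 1.

1


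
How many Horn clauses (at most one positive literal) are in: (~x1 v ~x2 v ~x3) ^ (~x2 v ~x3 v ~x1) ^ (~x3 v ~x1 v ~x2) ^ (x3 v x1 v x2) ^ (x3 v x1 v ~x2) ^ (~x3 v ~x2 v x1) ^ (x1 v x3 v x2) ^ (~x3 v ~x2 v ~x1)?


A Horn clause has at most one positive literal.
Clause 1: 0 positive lit(s) -> Horn
Clause 2: 0 positive lit(s) -> Horn
Clause 3: 0 positive lit(s) -> Horn
Clause 4: 3 positive lit(s) -> not Horn
Clause 5: 2 positive lit(s) -> not Horn
Clause 6: 1 positive lit(s) -> Horn
Clause 7: 3 positive lit(s) -> not Horn
Clause 8: 0 positive lit(s) -> Horn
Total Horn clauses = 5.

5


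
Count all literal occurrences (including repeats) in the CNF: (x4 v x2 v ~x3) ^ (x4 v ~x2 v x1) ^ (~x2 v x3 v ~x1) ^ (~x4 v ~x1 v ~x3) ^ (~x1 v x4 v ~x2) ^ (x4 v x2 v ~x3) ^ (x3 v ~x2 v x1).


Clause lengths: 3, 3, 3, 3, 3, 3, 3.
Sum = 3 + 3 + 3 + 3 + 3 + 3 + 3 = 21.

21


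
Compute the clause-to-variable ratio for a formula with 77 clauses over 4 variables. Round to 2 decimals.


Clause-to-variable ratio = clauses / variables.
77 / 4 = 19.25.

19.25


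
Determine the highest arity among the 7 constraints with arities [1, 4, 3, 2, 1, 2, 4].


The arities are: 1, 4, 3, 2, 1, 2, 4.
Scan for the maximum value.
Maximum arity = 4.

4


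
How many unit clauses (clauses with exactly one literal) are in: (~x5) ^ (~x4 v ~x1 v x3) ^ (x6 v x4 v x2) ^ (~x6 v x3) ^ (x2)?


A unit clause contains exactly one literal.
Unit clauses found: (~x5), (x2).
Count = 2.

2


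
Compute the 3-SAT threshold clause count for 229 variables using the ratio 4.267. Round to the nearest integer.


The 3-SAT phase transition occurs at approximately 4.267 clauses per variable.
m = 4.267 * 229 = 977.143.
Rounded to nearest integer: 977.

977


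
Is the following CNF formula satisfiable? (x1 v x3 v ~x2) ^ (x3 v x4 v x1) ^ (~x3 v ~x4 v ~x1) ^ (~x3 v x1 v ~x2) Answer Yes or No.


Check all 16 possible truth assignments.
Number of satisfying assignments found: 9.
The formula is satisfiable.

Yes


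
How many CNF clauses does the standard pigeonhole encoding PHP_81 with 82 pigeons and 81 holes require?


The PHP encoding has two parts:
1) At-least-one-hole clauses: 82 (one per pigeon, each with 81 literals).
2) At-most-one-pigeon-per-hole clauses: 81 holes * C(82,2) = 81 * 3321 = 269001.
Total clauses = 82 + 269001 = 269083.

269083


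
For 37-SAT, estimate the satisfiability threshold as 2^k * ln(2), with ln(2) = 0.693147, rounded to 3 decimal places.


Using the asymptotic formula: threshold ~ 2^k * ln(2).
2^37 = 137438953472.
137438953472 * 0.693147 = 95265398282.256.

95265398282.256


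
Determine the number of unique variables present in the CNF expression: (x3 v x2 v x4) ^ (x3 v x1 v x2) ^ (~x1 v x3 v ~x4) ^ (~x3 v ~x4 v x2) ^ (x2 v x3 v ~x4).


Identify each distinct variable in the formula.
Variables found: x1, x2, x3, x4.
Total distinct variables = 4.

4


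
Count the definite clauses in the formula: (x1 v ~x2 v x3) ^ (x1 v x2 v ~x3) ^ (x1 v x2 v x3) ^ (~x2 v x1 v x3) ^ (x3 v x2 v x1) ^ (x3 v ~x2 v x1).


A definite clause has exactly one positive literal.
Clause 1: 2 positive -> not definite
Clause 2: 2 positive -> not definite
Clause 3: 3 positive -> not definite
Clause 4: 2 positive -> not definite
Clause 5: 3 positive -> not definite
Clause 6: 2 positive -> not definite
Definite clause count = 0.

0


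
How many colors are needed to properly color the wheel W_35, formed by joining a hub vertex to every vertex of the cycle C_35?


W_35 consists of the cycle C_35 together with a hub vertex adjacent to every cycle vertex.
The cycle C_35 needs 3 colors (odd cycle -> 3).
The hub is adjacent to every cycle vertex, so it must receive a new color distinct from all of them.
Chromatic number = 3 + 1 = 4.

4


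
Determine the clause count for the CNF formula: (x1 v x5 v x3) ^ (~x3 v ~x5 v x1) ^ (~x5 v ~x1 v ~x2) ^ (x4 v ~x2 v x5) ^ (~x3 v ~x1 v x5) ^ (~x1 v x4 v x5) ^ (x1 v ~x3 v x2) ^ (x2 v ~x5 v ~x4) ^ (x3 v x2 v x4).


Each group enclosed in parentheses joined by ^ is one clause.
Counting the conjuncts: 9 clauses.

9


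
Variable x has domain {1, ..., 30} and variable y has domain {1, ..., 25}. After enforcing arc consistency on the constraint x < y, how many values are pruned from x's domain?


For the constraint x < y, x needs a supporting value in y's domain.
x can be at most 24 (one less than y's maximum).
Valid x values from domain: 24 out of 30.
Pruned = 30 - 24 = 6.

6


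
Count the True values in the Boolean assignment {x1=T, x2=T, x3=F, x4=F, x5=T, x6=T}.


The weight is the number of variables assigned True.
True variables: x1, x2, x5, x6.
Weight = 4.

4


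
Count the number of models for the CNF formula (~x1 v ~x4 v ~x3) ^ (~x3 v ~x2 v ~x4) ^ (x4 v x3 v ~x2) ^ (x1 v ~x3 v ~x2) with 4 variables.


Enumerate all 16 truth assignments over 4 variables.
Test each against every clause.
Satisfying assignments found: 10.

10


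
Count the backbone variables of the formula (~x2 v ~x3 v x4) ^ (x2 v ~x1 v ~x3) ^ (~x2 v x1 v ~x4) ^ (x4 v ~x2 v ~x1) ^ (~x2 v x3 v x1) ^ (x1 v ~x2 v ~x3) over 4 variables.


Find all satisfying assignments: 8 model(s).
Check which variables have the same value in every model.
No variable is fixed across all models.
Backbone size = 0.

0


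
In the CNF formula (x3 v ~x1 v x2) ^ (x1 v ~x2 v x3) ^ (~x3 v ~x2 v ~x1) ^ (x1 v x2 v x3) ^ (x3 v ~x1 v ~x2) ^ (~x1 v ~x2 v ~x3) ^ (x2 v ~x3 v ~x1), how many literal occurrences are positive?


Scan each clause for unnegated literals.
Clause 1: 2 positive; Clause 2: 2 positive; Clause 3: 0 positive; Clause 4: 3 positive; Clause 5: 1 positive; Clause 6: 0 positive; Clause 7: 1 positive.
Total positive literal occurrences = 9.

9


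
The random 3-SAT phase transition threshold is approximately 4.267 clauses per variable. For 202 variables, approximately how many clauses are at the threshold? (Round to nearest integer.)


The 3-SAT phase transition occurs at approximately 4.267 clauses per variable.
m = 4.267 * 202 = 861.934.
Rounded to nearest integer: 862.

862


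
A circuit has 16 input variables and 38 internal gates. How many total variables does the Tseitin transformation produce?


The Tseitin transformation introduces one auxiliary variable per gate.
Total variables = inputs + gates = 16 + 38 = 54.

54


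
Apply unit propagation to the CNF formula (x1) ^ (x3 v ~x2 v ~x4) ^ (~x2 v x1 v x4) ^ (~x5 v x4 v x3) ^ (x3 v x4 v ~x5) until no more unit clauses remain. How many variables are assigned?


Unit propagation repeatedly assigns the literal in any unit clause, then simplifies.
Assignments in order: x1 = T.
No further unit clauses remain.
Total variables assigned = 1.

1


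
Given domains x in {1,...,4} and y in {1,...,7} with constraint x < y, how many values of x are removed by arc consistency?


For the constraint x < y, x needs a supporting value in y's domain.
x can be at most 6 (one less than y's maximum).
Valid x values from domain: 4 out of 4.
Pruned = 4 - 4 = 0.

0


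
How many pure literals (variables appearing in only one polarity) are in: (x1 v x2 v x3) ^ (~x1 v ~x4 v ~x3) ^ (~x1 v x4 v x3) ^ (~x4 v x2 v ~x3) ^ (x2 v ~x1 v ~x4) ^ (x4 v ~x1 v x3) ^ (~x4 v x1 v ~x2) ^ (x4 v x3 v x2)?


A pure literal appears in only one polarity across all clauses.
No pure literals found.
Count = 0.

0


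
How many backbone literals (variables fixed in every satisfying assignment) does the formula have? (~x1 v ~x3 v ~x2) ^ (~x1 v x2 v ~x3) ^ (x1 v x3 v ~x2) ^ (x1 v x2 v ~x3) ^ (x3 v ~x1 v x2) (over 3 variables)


Find all satisfying assignments: 3 model(s).
Check which variables have the same value in every model.
No variable is fixed across all models.
Backbone size = 0.

0


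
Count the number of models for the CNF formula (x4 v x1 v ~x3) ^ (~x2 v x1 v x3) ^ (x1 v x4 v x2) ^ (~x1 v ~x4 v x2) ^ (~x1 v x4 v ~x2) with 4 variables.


Enumerate all 16 truth assignments over 4 variables.
Test each against every clause.
Satisfying assignments found: 7.

7


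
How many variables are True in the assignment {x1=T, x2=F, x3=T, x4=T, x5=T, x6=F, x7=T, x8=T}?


The weight is the number of variables assigned True.
True variables: x1, x3, x4, x5, x7, x8.
Weight = 6.

6


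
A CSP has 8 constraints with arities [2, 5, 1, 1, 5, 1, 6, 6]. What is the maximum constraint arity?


The arities are: 2, 5, 1, 1, 5, 1, 6, 6.
Scan for the maximum value.
Maximum arity = 6.

6


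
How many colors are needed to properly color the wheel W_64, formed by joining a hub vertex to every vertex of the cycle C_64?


W_64 consists of the cycle C_64 together with a hub vertex adjacent to every cycle vertex.
The cycle C_64 needs 2 colors (even cycle -> 2).
The hub is adjacent to every cycle vertex, so it must receive a new color distinct from all of them.
Chromatic number = 2 + 1 = 3.

3


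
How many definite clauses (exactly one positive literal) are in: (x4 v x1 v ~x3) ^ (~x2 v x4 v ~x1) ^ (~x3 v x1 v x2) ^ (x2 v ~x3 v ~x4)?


A definite clause has exactly one positive literal.
Clause 1: 2 positive -> not definite
Clause 2: 1 positive -> definite
Clause 3: 2 positive -> not definite
Clause 4: 1 positive -> definite
Definite clause count = 2.

2


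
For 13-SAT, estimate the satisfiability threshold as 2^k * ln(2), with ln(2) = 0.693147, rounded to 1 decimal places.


Using the asymptotic formula: threshold ~ 2^k * ln(2).
2^13 = 8192.
8192 * 0.693147 = 5678.3.

5678.3


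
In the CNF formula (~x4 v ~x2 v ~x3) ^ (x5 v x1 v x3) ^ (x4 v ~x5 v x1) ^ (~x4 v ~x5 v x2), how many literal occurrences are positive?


Scan each clause for unnegated literals.
Clause 1: 0 positive; Clause 2: 3 positive; Clause 3: 2 positive; Clause 4: 1 positive.
Total positive literal occurrences = 6.

6


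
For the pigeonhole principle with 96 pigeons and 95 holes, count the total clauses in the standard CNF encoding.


The PHP encoding has two parts:
1) At-least-one-hole clauses: 96 (one per pigeon, each with 95 literals).
2) At-most-one-pigeon-per-hole clauses: 95 holes * C(96,2) = 95 * 4560 = 433200.
Total clauses = 96 + 433200 = 433296.

433296


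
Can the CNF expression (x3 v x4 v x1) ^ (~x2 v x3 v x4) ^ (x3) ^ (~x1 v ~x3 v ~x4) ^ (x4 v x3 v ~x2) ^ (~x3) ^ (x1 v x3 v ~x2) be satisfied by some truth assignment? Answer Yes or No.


Check all 16 possible truth assignments.
Number of satisfying assignments found: 0.
The formula is unsatisfiable.

No


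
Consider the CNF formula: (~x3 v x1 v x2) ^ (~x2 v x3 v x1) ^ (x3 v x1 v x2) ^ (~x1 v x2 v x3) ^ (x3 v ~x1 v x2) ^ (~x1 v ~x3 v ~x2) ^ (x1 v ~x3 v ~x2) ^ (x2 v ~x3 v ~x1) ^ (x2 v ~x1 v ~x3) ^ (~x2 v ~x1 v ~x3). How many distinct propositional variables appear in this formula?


Identify each distinct variable in the formula.
Variables found: x1, x2, x3.
Total distinct variables = 3.

3


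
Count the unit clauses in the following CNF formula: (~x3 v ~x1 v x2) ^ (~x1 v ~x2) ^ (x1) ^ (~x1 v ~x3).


A unit clause contains exactly one literal.
Unit clauses found: (x1).
Count = 1.

1


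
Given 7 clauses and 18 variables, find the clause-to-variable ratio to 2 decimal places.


Clause-to-variable ratio = clauses / variables.
7 / 18 = 0.39.

0.39


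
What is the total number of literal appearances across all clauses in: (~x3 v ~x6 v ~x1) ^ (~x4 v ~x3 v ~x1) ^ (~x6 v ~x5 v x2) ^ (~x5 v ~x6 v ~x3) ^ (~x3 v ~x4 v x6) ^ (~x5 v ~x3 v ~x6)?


Clause lengths: 3, 3, 3, 3, 3, 3.
Sum = 3 + 3 + 3 + 3 + 3 + 3 = 18.

18


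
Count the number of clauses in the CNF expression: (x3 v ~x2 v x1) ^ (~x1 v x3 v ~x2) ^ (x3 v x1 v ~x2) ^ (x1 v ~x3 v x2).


Each group enclosed in parentheses joined by ^ is one clause.
Counting the conjuncts: 4 clauses.

4


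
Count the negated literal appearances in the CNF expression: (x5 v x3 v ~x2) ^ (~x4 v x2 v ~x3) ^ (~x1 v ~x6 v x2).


Scan each clause for negated literals.
Clause 1: 1 negative; Clause 2: 2 negative; Clause 3: 2 negative.
Total negative literal occurrences = 5.

5


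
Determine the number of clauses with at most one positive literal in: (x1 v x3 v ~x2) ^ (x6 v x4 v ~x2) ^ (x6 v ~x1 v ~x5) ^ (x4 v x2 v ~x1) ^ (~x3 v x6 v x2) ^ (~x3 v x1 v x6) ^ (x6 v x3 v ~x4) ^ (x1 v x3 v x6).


A Horn clause has at most one positive literal.
Clause 1: 2 positive lit(s) -> not Horn
Clause 2: 2 positive lit(s) -> not Horn
Clause 3: 1 positive lit(s) -> Horn
Clause 4: 2 positive lit(s) -> not Horn
Clause 5: 2 positive lit(s) -> not Horn
Clause 6: 2 positive lit(s) -> not Horn
Clause 7: 2 positive lit(s) -> not Horn
Clause 8: 3 positive lit(s) -> not Horn
Total Horn clauses = 1.

1


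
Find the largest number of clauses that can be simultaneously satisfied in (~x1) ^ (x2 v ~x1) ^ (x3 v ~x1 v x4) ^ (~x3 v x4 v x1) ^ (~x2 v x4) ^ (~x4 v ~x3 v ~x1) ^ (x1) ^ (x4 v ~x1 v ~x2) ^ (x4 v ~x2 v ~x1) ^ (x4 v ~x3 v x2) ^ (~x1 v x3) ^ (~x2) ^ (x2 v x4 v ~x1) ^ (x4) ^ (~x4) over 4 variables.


Enumerate all 16 truth assignments.
For each, count how many of the 15 clauses are satisfied.
The formula is not fully satisfiable, so the maximum is below 15.
Maximum simultaneously satisfiable clauses = 13.

13


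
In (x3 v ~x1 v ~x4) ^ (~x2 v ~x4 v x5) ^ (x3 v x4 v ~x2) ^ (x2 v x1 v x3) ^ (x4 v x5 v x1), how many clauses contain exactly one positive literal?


A definite clause has exactly one positive literal.
Clause 1: 1 positive -> definite
Clause 2: 1 positive -> definite
Clause 3: 2 positive -> not definite
Clause 4: 3 positive -> not definite
Clause 5: 3 positive -> not definite
Definite clause count = 2.

2


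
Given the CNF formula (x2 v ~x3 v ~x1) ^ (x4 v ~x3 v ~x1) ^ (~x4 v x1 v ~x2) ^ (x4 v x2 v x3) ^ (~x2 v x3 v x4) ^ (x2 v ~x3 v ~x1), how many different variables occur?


Identify each distinct variable in the formula.
Variables found: x1, x2, x3, x4.
Total distinct variables = 4.

4


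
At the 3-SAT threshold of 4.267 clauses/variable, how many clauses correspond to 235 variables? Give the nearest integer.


The 3-SAT phase transition occurs at approximately 4.267 clauses per variable.
m = 4.267 * 235 = 1002.745.
Rounded to nearest integer: 1003.

1003


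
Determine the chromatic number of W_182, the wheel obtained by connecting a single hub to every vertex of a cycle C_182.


W_182 consists of the cycle C_182 together with a hub vertex adjacent to every cycle vertex.
The cycle C_182 needs 2 colors (even cycle -> 2).
The hub is adjacent to every cycle vertex, so it must receive a new color distinct from all of them.
Chromatic number = 2 + 1 = 3.

3


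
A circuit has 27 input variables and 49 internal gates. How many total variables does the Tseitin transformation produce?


The Tseitin transformation introduces one auxiliary variable per gate.
Total variables = inputs + gates = 27 + 49 = 76.

76


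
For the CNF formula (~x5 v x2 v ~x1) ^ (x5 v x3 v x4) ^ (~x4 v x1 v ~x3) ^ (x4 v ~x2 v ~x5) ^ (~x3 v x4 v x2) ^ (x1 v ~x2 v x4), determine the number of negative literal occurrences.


Scan each clause for negated literals.
Clause 1: 2 negative; Clause 2: 0 negative; Clause 3: 2 negative; Clause 4: 2 negative; Clause 5: 1 negative; Clause 6: 1 negative.
Total negative literal occurrences = 8.

8


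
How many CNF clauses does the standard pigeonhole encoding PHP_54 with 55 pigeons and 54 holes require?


The PHP encoding has two parts:
1) At-least-one-hole clauses: 55 (one per pigeon, each with 54 literals).
2) At-most-one-pigeon-per-hole clauses: 54 holes * C(55,2) = 54 * 1485 = 80190.
Total clauses = 55 + 80190 = 80245.

80245


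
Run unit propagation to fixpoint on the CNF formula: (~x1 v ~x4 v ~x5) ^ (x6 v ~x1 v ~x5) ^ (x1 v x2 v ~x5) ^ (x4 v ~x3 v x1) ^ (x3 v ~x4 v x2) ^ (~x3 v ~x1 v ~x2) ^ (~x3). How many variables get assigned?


Unit propagation repeatedly assigns the literal in any unit clause, then simplifies.
Assignments in order: x3 = F.
No further unit clauses remain.
Total variables assigned = 1.

1


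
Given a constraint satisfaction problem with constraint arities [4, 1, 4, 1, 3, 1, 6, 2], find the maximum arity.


The arities are: 4, 1, 4, 1, 3, 1, 6, 2.
Scan for the maximum value.
Maximum arity = 6.

6


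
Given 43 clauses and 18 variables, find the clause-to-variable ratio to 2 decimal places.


Clause-to-variable ratio = clauses / variables.
43 / 18 = 2.39.

2.39


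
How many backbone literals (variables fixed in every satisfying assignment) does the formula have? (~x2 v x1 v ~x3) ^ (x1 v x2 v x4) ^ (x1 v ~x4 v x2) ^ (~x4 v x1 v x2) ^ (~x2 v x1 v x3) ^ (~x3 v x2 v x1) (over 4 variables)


Find all satisfying assignments: 8 model(s).
Check which variables have the same value in every model.
Fixed variables: x1=T.
Backbone size = 1.

1


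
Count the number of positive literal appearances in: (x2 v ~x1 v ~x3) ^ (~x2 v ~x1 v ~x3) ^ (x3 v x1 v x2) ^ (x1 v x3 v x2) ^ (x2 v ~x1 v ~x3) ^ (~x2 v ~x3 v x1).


Scan each clause for unnegated literals.
Clause 1: 1 positive; Clause 2: 0 positive; Clause 3: 3 positive; Clause 4: 3 positive; Clause 5: 1 positive; Clause 6: 1 positive.
Total positive literal occurrences = 9.

9


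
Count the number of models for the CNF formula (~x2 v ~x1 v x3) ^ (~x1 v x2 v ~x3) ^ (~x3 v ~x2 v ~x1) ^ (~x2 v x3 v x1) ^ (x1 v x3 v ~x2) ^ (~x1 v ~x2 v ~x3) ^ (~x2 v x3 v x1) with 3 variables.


Enumerate all 8 truth assignments over 3 variables.
Test each against every clause.
Satisfying assignments found: 4.

4


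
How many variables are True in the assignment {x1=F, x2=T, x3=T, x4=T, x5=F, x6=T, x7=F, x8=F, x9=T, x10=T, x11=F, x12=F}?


The weight is the number of variables assigned True.
True variables: x2, x3, x4, x6, x9, x10.
Weight = 6.

6


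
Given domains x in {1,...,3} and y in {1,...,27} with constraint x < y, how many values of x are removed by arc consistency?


For the constraint x < y, x needs a supporting value in y's domain.
x can be at most 26 (one less than y's maximum).
Valid x values from domain: 3 out of 3.
Pruned = 3 - 3 = 0.

0


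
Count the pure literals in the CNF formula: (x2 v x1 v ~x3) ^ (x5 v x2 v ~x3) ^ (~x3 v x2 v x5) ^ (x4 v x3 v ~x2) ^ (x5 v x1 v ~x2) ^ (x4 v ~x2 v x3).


A pure literal appears in only one polarity across all clauses.
Pure literals: x1 (positive only), x4 (positive only), x5 (positive only).
Count = 3.

3


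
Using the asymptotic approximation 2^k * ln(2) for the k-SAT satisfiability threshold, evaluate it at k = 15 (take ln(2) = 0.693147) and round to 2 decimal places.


Using the asymptotic formula: threshold ~ 2^k * ln(2).
2^15 = 32768.
32768 * 0.693147 = 22713.04.

22713.04


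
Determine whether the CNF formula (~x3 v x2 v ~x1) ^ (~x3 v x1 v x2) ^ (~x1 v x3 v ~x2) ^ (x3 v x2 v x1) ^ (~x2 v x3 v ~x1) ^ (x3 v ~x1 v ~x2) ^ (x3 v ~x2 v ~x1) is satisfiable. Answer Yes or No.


Check all 8 possible truth assignments.
Number of satisfying assignments found: 4.
The formula is satisfiable.

Yes


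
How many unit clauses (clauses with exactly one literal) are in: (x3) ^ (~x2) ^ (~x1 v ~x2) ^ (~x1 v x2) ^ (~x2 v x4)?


A unit clause contains exactly one literal.
Unit clauses found: (x3), (~x2).
Count = 2.

2


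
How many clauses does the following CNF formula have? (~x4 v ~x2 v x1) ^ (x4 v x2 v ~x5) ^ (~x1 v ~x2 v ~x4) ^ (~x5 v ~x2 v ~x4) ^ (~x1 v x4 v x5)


Each group enclosed in parentheses joined by ^ is one clause.
Counting the conjuncts: 5 clauses.

5


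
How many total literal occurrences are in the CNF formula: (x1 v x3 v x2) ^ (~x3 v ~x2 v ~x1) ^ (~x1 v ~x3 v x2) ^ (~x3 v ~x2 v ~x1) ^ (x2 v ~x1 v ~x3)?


Clause lengths: 3, 3, 3, 3, 3.
Sum = 3 + 3 + 3 + 3 + 3 = 15.

15


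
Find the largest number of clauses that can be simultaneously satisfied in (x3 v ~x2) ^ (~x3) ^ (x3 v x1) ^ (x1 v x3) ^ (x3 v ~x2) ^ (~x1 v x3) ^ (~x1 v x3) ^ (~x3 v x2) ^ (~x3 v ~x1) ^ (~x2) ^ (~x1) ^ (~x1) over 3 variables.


Enumerate all 8 truth assignments.
For each, count how many of the 12 clauses are satisfied.
The formula is not fully satisfiable, so the maximum is below 12.
Maximum simultaneously satisfiable clauses = 10.

10


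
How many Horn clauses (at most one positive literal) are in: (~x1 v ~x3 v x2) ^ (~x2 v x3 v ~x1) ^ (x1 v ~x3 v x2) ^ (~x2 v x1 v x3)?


A Horn clause has at most one positive literal.
Clause 1: 1 positive lit(s) -> Horn
Clause 2: 1 positive lit(s) -> Horn
Clause 3: 2 positive lit(s) -> not Horn
Clause 4: 2 positive lit(s) -> not Horn
Total Horn clauses = 2.

2


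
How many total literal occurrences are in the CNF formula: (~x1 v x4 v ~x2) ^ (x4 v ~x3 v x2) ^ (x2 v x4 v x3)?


Clause lengths: 3, 3, 3.
Sum = 3 + 3 + 3 = 9.

9


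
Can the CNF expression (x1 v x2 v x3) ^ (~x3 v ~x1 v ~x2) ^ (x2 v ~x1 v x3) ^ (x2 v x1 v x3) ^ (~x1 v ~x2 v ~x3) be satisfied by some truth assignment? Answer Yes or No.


Check all 8 possible truth assignments.
Number of satisfying assignments found: 5.
The formula is satisfiable.

Yes


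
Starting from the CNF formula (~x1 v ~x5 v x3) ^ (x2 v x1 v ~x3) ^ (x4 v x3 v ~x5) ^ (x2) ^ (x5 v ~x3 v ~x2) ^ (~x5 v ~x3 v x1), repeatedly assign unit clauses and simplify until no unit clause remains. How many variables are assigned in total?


Unit propagation repeatedly assigns the literal in any unit clause, then simplifies.
Assignments in order: x2 = T.
No further unit clauses remain.
Total variables assigned = 1.

1


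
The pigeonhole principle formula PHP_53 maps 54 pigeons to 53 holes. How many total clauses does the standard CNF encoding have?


The PHP encoding has two parts:
1) At-least-one-hole clauses: 54 (one per pigeon, each with 53 literals).
2) At-most-one-pigeon-per-hole clauses: 53 holes * C(54,2) = 53 * 1431 = 75843.
Total clauses = 54 + 75843 = 75897.

75897


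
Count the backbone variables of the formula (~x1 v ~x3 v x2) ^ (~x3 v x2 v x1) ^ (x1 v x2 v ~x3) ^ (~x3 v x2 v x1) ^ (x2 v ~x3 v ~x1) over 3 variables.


Find all satisfying assignments: 6 model(s).
Check which variables have the same value in every model.
No variable is fixed across all models.
Backbone size = 0.

0


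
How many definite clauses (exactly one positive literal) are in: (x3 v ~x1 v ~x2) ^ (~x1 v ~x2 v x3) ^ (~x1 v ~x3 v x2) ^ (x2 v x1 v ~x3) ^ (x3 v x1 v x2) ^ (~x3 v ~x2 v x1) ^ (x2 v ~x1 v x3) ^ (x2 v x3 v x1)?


A definite clause has exactly one positive literal.
Clause 1: 1 positive -> definite
Clause 2: 1 positive -> definite
Clause 3: 1 positive -> definite
Clause 4: 2 positive -> not definite
Clause 5: 3 positive -> not definite
Clause 6: 1 positive -> definite
Clause 7: 2 positive -> not definite
Clause 8: 3 positive -> not definite
Definite clause count = 4.

4


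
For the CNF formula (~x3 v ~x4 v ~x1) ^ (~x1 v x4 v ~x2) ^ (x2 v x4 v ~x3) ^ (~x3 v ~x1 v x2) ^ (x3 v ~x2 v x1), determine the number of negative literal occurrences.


Scan each clause for negated literals.
Clause 1: 3 negative; Clause 2: 2 negative; Clause 3: 1 negative; Clause 4: 2 negative; Clause 5: 1 negative.
Total negative literal occurrences = 9.

9


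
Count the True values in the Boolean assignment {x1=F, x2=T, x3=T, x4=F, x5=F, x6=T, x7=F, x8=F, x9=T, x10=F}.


The weight is the number of variables assigned True.
True variables: x2, x3, x6, x9.
Weight = 4.

4


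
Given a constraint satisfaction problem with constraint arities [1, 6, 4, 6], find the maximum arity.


The arities are: 1, 6, 4, 6.
Scan for the maximum value.
Maximum arity = 6.

6


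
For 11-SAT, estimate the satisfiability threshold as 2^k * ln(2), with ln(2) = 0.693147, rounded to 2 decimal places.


Using the asymptotic formula: threshold ~ 2^k * ln(2).
2^11 = 2048.
2048 * 0.693147 = 1419.57.

1419.57


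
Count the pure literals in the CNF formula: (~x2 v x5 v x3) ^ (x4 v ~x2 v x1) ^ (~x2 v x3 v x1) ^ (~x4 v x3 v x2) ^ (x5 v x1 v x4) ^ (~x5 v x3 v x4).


A pure literal appears in only one polarity across all clauses.
Pure literals: x1 (positive only), x3 (positive only).
Count = 2.

2


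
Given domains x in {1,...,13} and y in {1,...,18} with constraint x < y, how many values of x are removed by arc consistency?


For the constraint x < y, x needs a supporting value in y's domain.
x can be at most 17 (one less than y's maximum).
Valid x values from domain: 13 out of 13.
Pruned = 13 - 13 = 0.

0


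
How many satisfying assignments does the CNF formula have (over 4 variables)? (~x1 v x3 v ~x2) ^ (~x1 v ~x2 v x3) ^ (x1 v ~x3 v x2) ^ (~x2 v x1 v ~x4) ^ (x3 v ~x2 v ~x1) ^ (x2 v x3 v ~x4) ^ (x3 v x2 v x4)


Enumerate all 16 truth assignments over 4 variables.
Test each against every clause.
Satisfying assignments found: 6.

6


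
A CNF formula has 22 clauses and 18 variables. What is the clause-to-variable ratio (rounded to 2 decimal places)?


Clause-to-variable ratio = clauses / variables.
22 / 18 = 1.22.

1.22


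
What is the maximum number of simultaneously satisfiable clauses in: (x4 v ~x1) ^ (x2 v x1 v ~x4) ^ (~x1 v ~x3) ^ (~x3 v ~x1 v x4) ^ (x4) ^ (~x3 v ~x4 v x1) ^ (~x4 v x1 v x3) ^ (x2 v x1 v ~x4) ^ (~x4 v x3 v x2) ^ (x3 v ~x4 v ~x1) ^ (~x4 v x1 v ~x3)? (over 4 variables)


Enumerate all 16 truth assignments.
For each, count how many of the 11 clauses are satisfied.
The formula is not fully satisfiable, so the maximum is below 11.
Maximum simultaneously satisfiable clauses = 10.

10


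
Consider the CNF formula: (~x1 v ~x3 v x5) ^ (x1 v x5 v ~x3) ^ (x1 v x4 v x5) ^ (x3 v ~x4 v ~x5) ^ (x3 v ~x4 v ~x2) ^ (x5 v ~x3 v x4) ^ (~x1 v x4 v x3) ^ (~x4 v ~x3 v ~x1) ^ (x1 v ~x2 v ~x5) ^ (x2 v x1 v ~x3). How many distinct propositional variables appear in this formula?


Identify each distinct variable in the formula.
Variables found: x1, x2, x3, x4, x5.
Total distinct variables = 5.

5


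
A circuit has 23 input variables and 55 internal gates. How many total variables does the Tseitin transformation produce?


The Tseitin transformation introduces one auxiliary variable per gate.
Total variables = inputs + gates = 23 + 55 = 78.

78


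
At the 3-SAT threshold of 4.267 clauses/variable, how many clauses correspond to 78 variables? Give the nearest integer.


The 3-SAT phase transition occurs at approximately 4.267 clauses per variable.
m = 4.267 * 78 = 332.826.
Rounded to nearest integer: 333.

333


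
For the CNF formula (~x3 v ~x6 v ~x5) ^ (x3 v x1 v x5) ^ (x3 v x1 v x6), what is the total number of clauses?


Each group enclosed in parentheses joined by ^ is one clause.
Counting the conjuncts: 3 clauses.

3


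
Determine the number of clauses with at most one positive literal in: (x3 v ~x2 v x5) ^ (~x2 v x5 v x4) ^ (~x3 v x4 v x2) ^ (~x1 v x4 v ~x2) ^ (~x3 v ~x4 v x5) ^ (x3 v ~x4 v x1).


A Horn clause has at most one positive literal.
Clause 1: 2 positive lit(s) -> not Horn
Clause 2: 2 positive lit(s) -> not Horn
Clause 3: 2 positive lit(s) -> not Horn
Clause 4: 1 positive lit(s) -> Horn
Clause 5: 1 positive lit(s) -> Horn
Clause 6: 2 positive lit(s) -> not Horn
Total Horn clauses = 2.

2


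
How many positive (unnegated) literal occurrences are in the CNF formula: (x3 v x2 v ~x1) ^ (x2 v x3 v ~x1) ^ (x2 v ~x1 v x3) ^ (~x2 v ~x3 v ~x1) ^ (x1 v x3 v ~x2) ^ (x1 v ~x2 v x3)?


Scan each clause for unnegated literals.
Clause 1: 2 positive; Clause 2: 2 positive; Clause 3: 2 positive; Clause 4: 0 positive; Clause 5: 2 positive; Clause 6: 2 positive.
Total positive literal occurrences = 10.

10


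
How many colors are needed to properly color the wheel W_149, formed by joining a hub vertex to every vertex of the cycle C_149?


W_149 consists of the cycle C_149 together with a hub vertex adjacent to every cycle vertex.
The cycle C_149 needs 3 colors (odd cycle -> 3).
The hub is adjacent to every cycle vertex, so it must receive a new color distinct from all of them.
Chromatic number = 3 + 1 = 4.

4


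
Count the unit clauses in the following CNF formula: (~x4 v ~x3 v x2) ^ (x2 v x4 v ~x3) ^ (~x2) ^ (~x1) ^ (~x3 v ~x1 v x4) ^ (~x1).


A unit clause contains exactly one literal.
Unit clauses found: (~x2), (~x1), (~x1).
Count = 3.

3


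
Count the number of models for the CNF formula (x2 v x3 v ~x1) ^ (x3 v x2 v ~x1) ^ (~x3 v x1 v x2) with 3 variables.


Enumerate all 8 truth assignments over 3 variables.
Test each against every clause.
Satisfying assignments found: 6.

6


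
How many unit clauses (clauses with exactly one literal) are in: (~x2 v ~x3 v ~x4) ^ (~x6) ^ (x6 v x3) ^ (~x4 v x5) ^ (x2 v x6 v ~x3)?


A unit clause contains exactly one literal.
Unit clauses found: (~x6).
Count = 1.

1


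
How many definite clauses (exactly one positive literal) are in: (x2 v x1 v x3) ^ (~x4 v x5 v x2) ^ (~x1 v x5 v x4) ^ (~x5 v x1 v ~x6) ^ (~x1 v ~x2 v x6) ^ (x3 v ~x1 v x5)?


A definite clause has exactly one positive literal.
Clause 1: 3 positive -> not definite
Clause 2: 2 positive -> not definite
Clause 3: 2 positive -> not definite
Clause 4: 1 positive -> definite
Clause 5: 1 positive -> definite
Clause 6: 2 positive -> not definite
Definite clause count = 2.

2


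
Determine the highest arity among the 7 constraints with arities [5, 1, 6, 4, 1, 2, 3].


The arities are: 5, 1, 6, 4, 1, 2, 3.
Scan for the maximum value.
Maximum arity = 6.

6


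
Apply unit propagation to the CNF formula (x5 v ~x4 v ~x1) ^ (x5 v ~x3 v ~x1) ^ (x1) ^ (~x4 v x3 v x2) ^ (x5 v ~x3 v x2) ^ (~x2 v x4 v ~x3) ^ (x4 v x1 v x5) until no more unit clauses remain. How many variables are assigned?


Unit propagation repeatedly assigns the literal in any unit clause, then simplifies.
Assignments in order: x1 = T.
No further unit clauses remain.
Total variables assigned = 1.

1


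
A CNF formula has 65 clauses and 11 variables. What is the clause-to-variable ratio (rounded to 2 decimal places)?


Clause-to-variable ratio = clauses / variables.
65 / 11 = 5.91.

5.91


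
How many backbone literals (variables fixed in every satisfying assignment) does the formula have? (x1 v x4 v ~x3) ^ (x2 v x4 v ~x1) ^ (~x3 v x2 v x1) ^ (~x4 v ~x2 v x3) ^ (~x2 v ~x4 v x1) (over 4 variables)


Find all satisfying assignments: 8 model(s).
Check which variables have the same value in every model.
No variable is fixed across all models.
Backbone size = 0.

0


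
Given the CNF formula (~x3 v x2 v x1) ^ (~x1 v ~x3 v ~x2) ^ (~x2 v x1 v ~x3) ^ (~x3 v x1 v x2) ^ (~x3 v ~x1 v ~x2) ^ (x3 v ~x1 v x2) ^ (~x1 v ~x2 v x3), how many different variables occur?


Identify each distinct variable in the formula.
Variables found: x1, x2, x3.
Total distinct variables = 3.

3


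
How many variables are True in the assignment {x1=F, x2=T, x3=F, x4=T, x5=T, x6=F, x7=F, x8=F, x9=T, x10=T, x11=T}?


The weight is the number of variables assigned True.
True variables: x2, x4, x5, x9, x10, x11.
Weight = 6.

6
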